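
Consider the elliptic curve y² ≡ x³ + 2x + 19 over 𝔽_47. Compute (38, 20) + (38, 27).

O

The two points share x = 38 and their y-coordinates satisfy 20 + 27 ≡ 0 (mod 47), so they are inverses. Their sum is the point at infinity.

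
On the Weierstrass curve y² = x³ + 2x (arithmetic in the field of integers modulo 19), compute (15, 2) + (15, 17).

O

The two points share x = 15 and their y-coordinates satisfy 2 + 17 ≡ 0 (mod 19), so they are inverses. Their sum is O.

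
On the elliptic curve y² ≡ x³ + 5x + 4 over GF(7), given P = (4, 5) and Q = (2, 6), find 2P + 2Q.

First 2P:
Repeated addition: build up to 2P.
2P: tangent at (4, 5): λ = (3·4² + 5)/(2·5) ≡ 4/3. 3⁻¹ ≡ 5 (mod 7), so λ ≡ 4·5 ≡ 6.
  x = λ² - 4 - 4 = 36 - 8 ≡ 0; y = λ·(4 - 0) - 5 ≡ 5. → (0, 5)
2P = (0, 5).
Next 2Q:
Repeated addition: build up to 2Q.
2Q: tangent at (2, 6): λ = (3·2² + 5)/(2·6) ≡ 3/5. 5⁻¹ ≡ 3 (mod 7) since 5·3 = 15 ≡ 1, so λ ≡ 3·3 ≡ 2.
  x = λ² - 2 - 2 = 4 - 4 ≡ 0; y = λ·(2 - 0) - 6 ≡ 5. → (0, 5)
2Q = (0, 5).
Finally 2P + 2Q:
tangent at (0, 5): λ = (3·0² + 5)/(2·5) ≡ 5/3. 3⁻¹ ≡ 5 (mod 7), so λ ≡ 5·5 ≡ 4.
  x = λ² - 0 - 0 = 16 - 0 ≡ 2; y = λ·(0 - 2) - 5 ≡ 1. → (2, 1)

(2, 1)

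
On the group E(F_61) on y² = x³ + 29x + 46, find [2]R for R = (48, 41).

(25, 29)

tangent at (48, 41): λ = (3·48² + 29)/(2·41) ≡ 48/21. 21⁻¹ ≡ 32 (mod 61) since 21·32 = 672 ≡ 1, so λ ≡ 48·32 ≡ 11.
  x = λ² - 48 - 48 = 121 - 96 ≡ 25; y = λ·(48 - 25) - 41 ≡ 29. → (25, 29)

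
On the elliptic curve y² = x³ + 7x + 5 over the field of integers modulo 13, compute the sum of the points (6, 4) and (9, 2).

(6, 4) + (9, 2). λ = (2 - 4)/(9 - 6) ≡ 11/3 mod 13. 3⁻¹ ≡ 9 (mod 13) since 3·9 = 27 ≡ 1, so λ ≡ 8.
  x = λ² - 6 - 9 = 64 - 15 ≡ 10; y = λ·(6 - 10) - 4 ≡ 3. → (10, 3)

(10, 3)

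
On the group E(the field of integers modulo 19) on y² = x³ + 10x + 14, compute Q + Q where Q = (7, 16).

tangent at (7, 16): λ = (3·7² + 10)/(2·16) ≡ 5/13. 13⁻¹ ≡ 3 (mod 19) since 13·3 = 39 ≡ 1, so λ ≡ 5·3 ≡ 15.
  x = λ² - 7 - 7 = 225 - 14 ≡ 2; y = λ·(7 - 2) - 16 ≡ 2. → (2, 2)

(2, 2)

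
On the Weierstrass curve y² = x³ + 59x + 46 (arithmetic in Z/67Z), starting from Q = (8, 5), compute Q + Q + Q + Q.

(7, 20)

Double-and-add on 4 = (100)₂. Start with Q = (8, 5) for the leading 1-bit.
double: tangent at (8, 5): λ = (3·8² + 59)/(2·5) ≡ 50/10. 10⁻¹ ≡ 47 (mod 67) since 10·47 = 470 ≡ 1, so λ ≡ 50·47 ≡ 5.
  x = λ² - 8 - 8 = 25 - 16 ≡ 9; y = λ·(8 - 9) - 5 ≡ 57. → (9, 57)
double: tangent at (9, 57): λ = (3·9² + 59)/(2·57) ≡ 34/47. 47⁻¹ ≡ 10 (mod 67), so λ ≡ 34·10 ≡ 5.
  x = λ² - 9 - 9 = 25 - 18 ≡ 7; y = λ·(9 - 7) - 57 ≡ 20. → (7, 20)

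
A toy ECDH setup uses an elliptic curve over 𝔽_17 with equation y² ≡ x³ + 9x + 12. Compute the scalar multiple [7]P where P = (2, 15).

(8, 16)

Repeated addition: build up to 7P.
2P: tangent at (2, 15): λ = (3·2² + 9)/(2·15) ≡ 4/13. 13⁻¹ ≡ 4 (mod 17), so λ ≡ 4·4 ≡ 16.
  x = λ² - 2 - 2 = 256 - 4 ≡ 14; y = λ·(2 - 14) - 15 ≡ 14. → (14, 14)
3P: (14, 14) + (2, 15). λ = (15 - 14)/(2 - 14) ≡ 1/5 mod 17. 5⁻¹ ≡ 7 (mod 17), so λ ≡ 7.
  x = λ² - 14 - 2 = 49 - 16 ≡ 16; y = λ·(14 - 16) - 14 ≡ 6. → (16, 6)
4P: (16, 6) + (2, 15). λ = (15 - 6)/(2 - 16) ≡ 9/3 mod 17. 3⁻¹ ≡ 6 (mod 17), so λ ≡ 3.
  x = λ² - 16 - 2 = 9 - 18 ≡ 8; y = λ·(16 - 8) - 6 ≡ 1. → (8, 1)
5P: (8, 1) + (2, 15). λ = (15 - 1)/(2 - 8) ≡ 14/11 mod 17. 11⁻¹ ≡ 14 (mod 17), so λ ≡ 9.
  x = λ² - 8 - 2 = 81 - 10 ≡ 3; y = λ·(8 - 3) - 1 ≡ 10. → (3, 10)
6P: (3, 10) + (2, 15). λ = (15 - 10)/(2 - 3) ≡ 5/16 mod 17. 16⁻¹ ≡ 16 (mod 17) since 16·16 = 256 ≡ 1, so λ ≡ 12.
  x = λ² - 3 - 2 = 144 - 5 ≡ 3; y = λ·(3 - 3) - 10 ≡ 7. → (3, 7)
7P: (3, 7) + (2, 15). λ = (15 - 7)/(2 - 3) ≡ 8/16 mod 17. 16⁻¹ ≡ 16 (mod 17), so λ ≡ 9.
  x = λ² - 3 - 2 = 81 - 5 ≡ 8; y = λ·(3 - 8) - 7 ≡ 16. → (8, 16)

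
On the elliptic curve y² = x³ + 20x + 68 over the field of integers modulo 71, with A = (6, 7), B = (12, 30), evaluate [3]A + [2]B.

First 3A:
Repeated addition: build up to 3A.
2A: tangent at (6, 7): λ = (3·6² + 20)/(2·7) ≡ 57/14. 14⁻¹ ≡ 66 (mod 71), so λ ≡ 57·66 ≡ 70.
  x = λ² - 6 - 6 = 4900 - 12 ≡ 60; y = λ·(6 - 60) - 7 ≡ 47. → (60, 47)
3A: (60, 47) + (6, 7). λ = (7 - 47)/(6 - 60) ≡ 31/17 mod 71. 17⁻¹ ≡ 46 (mod 71), so λ ≡ 6.
  x = λ² - 60 - 6 = 36 - 66 ≡ 41; y = λ·(60 - 41) - 47 ≡ 67. → (41, 67)
3A = (41, 67).
Next 2B:
Repeated addition: build up to 2B.
2B: tangent at (12, 30): λ = (3·12² + 20)/(2·30) ≡ 26/60. 60⁻¹ ≡ 58 (mod 71), so λ ≡ 26·58 ≡ 17.
  x = λ² - 12 - 12 = 289 - 24 ≡ 52; y = λ·(12 - 52) - 30 ≡ 0. → (52, 0)
2B = (52, 0).
Finally 3A + 2B:
(41, 67) + (52, 0). λ = (0 - 67)/(52 - 41) ≡ 4/11 mod 71. 11⁻¹ ≡ 13 (mod 71) since 11·13 = 143 ≡ 1, so λ ≡ 52.
  x = λ² - 41 - 52 = 2704 - 93 ≡ 55; y = λ·(41 - 55) - 67 ≡ 57. → (55, 57)

(55, 57)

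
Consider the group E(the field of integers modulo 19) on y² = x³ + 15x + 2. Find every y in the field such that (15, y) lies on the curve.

x³ + 15x + 2 = 3602 ≡ 11 (mod 19).
Square roots of 11 mod 19: 7 and 12 (since 7² = 49 ≡ 11).

7, 12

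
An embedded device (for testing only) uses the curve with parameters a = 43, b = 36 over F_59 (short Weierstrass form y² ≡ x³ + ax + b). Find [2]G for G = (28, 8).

tangent at (28, 8): λ = (3·28² + 43)/(2·8) ≡ 35/16. 16⁻¹ ≡ 48 (mod 59), so λ ≡ 35·48 ≡ 28.
  x = λ² - 28 - 28 = 784 - 56 ≡ 20; y = λ·(28 - 20) - 8 ≡ 39. → (20, 39)

(20, 39)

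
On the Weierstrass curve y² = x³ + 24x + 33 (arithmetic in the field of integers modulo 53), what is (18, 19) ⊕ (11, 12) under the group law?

(18, 19) + (11, 12). λ = (12 - 19)/(11 - 18) ≡ 46/46 mod 53. 46⁻¹ ≡ 15 (mod 53), so λ ≡ 1.
  x = λ² - 18 - 11 = 1 - 29 ≡ 25; y = λ·(18 - 25) - 19 ≡ 27. → (25, 27)

(25, 27)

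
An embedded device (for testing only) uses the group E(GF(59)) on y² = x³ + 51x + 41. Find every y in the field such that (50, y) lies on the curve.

x³ + 51x + 41 = 127591 ≡ 33 (mod 59).
33 is a non-residue mod 59; no y exists.

none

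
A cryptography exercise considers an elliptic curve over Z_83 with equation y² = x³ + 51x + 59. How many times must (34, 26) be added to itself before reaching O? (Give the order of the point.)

7

2P: tangent at (34, 26): λ = (3·34² + 51)/(2·26) ≡ 33/52. 52⁻¹ ≡ 8 (mod 83), so λ ≡ 33·8 ≡ 15.
  x = λ² - 34 - 34 = 225 - 68 ≡ 74; y = λ·(34 - 74) - 26 ≡ 38. → (74, 38)
3P: (74, 38) + (34, 26). λ = (26 - 38)/(34 - 74) ≡ 71/43 mod 83. 43⁻¹ ≡ 56 (mod 83) since 43·56 = 2408 ≡ 1, so λ ≡ 75.
  x = λ² - 74 - 34 = 5625 - 108 ≡ 39; y = λ·(74 - 39) - 38 ≡ 14. → (39, 14)
4P: (39, 14) + (34, 26). λ = (26 - 14)/(34 - 39) ≡ 12/78 mod 83. 78⁻¹ ≡ 33 (mod 83) since 78·33 = 2574 ≡ 1, so λ ≡ 64.
  x = λ² - 39 - 34 = 4096 - 73 ≡ 39; y = λ·(39 - 39) - 14 ≡ 69. → (39, 69)
5P: (39, 69) + (34, 26). λ = (26 - 69)/(34 - 39) ≡ 40/78 mod 83. 78⁻¹ ≡ 33 (mod 83), so λ ≡ 75.
  x = λ² - 39 - 34 = 5625 - 73 ≡ 74; y = λ·(39 - 74) - 69 ≡ 45. → (74, 45)
6P: (74, 45) + (34, 26). λ = (26 - 45)/(34 - 74) ≡ 64/43 mod 83. 43⁻¹ ≡ 56 (mod 83) since 43·56 = 2408 ≡ 1, so λ ≡ 15.
  x = λ² - 74 - 34 = 225 - 108 ≡ 34; y = λ·(74 - 34) - 45 ≡ 57. → (34, 57)
7P: (34, 57) + (34, 26): same x and y₁ ≡ -y₂, so the sum is O.
7P = O, so the order is 7.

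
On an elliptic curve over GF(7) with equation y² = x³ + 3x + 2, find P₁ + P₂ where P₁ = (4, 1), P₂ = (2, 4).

(5, 4)

(4, 1) + (2, 4). λ = (4 - 1)/(2 - 4) ≡ 3/5 mod 7. 5⁻¹ ≡ 3 (mod 7), so λ ≡ 2.
  x = λ² - 4 - 2 = 4 - 6 ≡ 5; y = λ·(4 - 5) - 1 ≡ 4. → (5, 4)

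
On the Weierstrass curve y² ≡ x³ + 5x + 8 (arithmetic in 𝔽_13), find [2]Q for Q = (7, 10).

tangent at (7, 10): λ = (3·7² + 5)/(2·10) ≡ 9/7. 7⁻¹ ≡ 2 (mod 13), so λ ≡ 9·2 ≡ 5.
  x = λ² - 7 - 7 = 25 - 14 ≡ 11; y = λ·(7 - 11) - 10 ≡ 9. → (11, 9)

(11, 9)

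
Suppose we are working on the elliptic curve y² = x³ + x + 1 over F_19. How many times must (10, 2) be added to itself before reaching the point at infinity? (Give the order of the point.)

7

2P: tangent at (10, 2): λ = (3·10² + 1)/(2·2) ≡ 16/4. 4⁻¹ ≡ 5 (mod 19), so λ ≡ 16·5 ≡ 4.
  x = λ² - 10 - 10 = 16 - 20 ≡ 15; y = λ·(10 - 15) - 2 ≡ 16. → (15, 16)
3P: (15, 16) + (10, 2). λ = (2 - 16)/(10 - 15) ≡ 5/14 mod 19. 14⁻¹ ≡ 15 (mod 19), so λ ≡ 18.
  x = λ² - 15 - 10 = 324 - 25 ≡ 14; y = λ·(15 - 14) - 16 ≡ 2. → (14, 2)
4P: (14, 2) + (10, 2). λ = (2 - 2)/(10 - 14) ≡ 0/15 mod 19. 15⁻¹ ≡ 14 (mod 19) since 15·14 = 210 ≡ 1, so λ ≡ 0.
  x = λ² - 14 - 10 = 0 - 24 ≡ 14; y = λ·(14 - 14) - 2 ≡ 17. → (14, 17)
5P: (14, 17) + (10, 2). λ = (2 - 17)/(10 - 14) ≡ 4/15 mod 19. 15⁻¹ ≡ 14 (mod 19), so λ ≡ 18.
  x = λ² - 14 - 10 = 324 - 24 ≡ 15; y = λ·(14 - 15) - 17 ≡ 3. → (15, 3)
6P: (15, 3) + (10, 2). λ = (2 - 3)/(10 - 15) ≡ 18/14 mod 19. 14⁻¹ ≡ 15 (mod 19), so λ ≡ 4.
  x = λ² - 15 - 10 = 16 - 25 ≡ 10; y = λ·(15 - 10) - 3 ≡ 17. → (10, 17)
7P: (10, 17) + (10, 2): same x and y₁ ≡ -y₂, so the sum is the point at infinity.
7P = the point at infinity, so the order is 7.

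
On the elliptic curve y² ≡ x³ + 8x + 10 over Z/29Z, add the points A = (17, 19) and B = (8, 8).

(17, 19) + (8, 8). λ = (8 - 19)/(8 - 17) ≡ 18/20 mod 29. 20⁻¹ ≡ 16 (mod 29), so λ ≡ 27.
  x = λ² - 17 - 8 = 729 - 25 ≡ 8; y = λ·(17 - 8) - 19 ≡ 21. → (8, 21)

(8, 21)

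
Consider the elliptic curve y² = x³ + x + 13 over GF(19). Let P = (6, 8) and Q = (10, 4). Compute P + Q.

(4, 9)

(6, 8) + (10, 4). λ = (4 - 8)/(10 - 6) ≡ 15/4 mod 19. 4⁻¹ ≡ 5 (mod 19), so λ ≡ 18.
  x = λ² - 6 - 10 = 324 - 16 ≡ 4; y = λ·(6 - 4) - 8 ≡ 9. → (4, 9)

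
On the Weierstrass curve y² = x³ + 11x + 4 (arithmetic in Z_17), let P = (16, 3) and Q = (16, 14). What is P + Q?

The two points share x = 16 and their y-coordinates satisfy 3 + 14 ≡ 0 (mod 17), so they are inverses. Their sum is O.

O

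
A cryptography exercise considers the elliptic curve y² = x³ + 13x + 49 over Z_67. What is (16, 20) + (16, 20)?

tangent at (16, 20): λ = (3·16² + 13)/(2·20) ≡ 44/40. 40⁻¹ ≡ 62 (mod 67) since 40·62 = 2480 ≡ 1, so λ ≡ 44·62 ≡ 48.
  x = λ² - 16 - 16 = 2304 - 32 ≡ 61; y = λ·(16 - 61) - 20 ≡ 31. → (61, 31)

(61, 31)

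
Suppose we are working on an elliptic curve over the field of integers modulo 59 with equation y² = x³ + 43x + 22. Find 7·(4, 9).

(9, 31)

Write G = (4, 9).
Double-and-add on 7 = (111)₂. Start with G = (4, 9) for the leading 1-bit.
double: tangent at (4, 9): λ = (3·4² + 43)/(2·9) ≡ 32/18. 18⁻¹ ≡ 23 (mod 59), so λ ≡ 32·23 ≡ 28.
  x = λ² - 4 - 4 = 784 - 8 ≡ 9; y = λ·(4 - 9) - 9 ≡ 28. → (9, 28)
add G: (9, 28) + (4, 9). λ = (9 - 28)/(4 - 9) ≡ 40/54 mod 59. 54⁻¹ ≡ 47 (mod 59), so λ ≡ 51.
  x = λ² - 9 - 4 = 2601 - 13 ≡ 51; y = λ·(9 - 51) - 28 ≡ 13. → (51, 13)
double: tangent at (51, 13): λ = (3·51² + 43)/(2·13) ≡ 58/26. 26⁻¹ ≡ 25 (mod 59), so λ ≡ 58·25 ≡ 34.
  x = λ² - 51 - 51 = 1156 - 102 ≡ 51; y = λ·(51 - 51) - 13 ≡ 46. → (51, 46)
add G: (51, 46) + (4, 9). λ = (9 - 46)/(4 - 51) ≡ 22/12 mod 59. 12⁻¹ ≡ 5 (mod 59) since 12·5 = 60 ≡ 1, so λ ≡ 51.
  x = λ² - 51 - 4 = 2601 - 55 ≡ 9; y = λ·(51 - 9) - 46 ≡ 31. → (9, 31)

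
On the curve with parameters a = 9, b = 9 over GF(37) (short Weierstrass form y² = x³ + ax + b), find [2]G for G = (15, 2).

(18, 3)

tangent at (15, 2): λ = (3·15² + 9)/(2·2) ≡ 18/4. 4⁻¹ ≡ 28 (mod 37), so λ ≡ 18·28 ≡ 23.
  x = λ² - 15 - 15 = 529 - 30 ≡ 18; y = λ·(15 - 18) - 2 ≡ 3. → (18, 3)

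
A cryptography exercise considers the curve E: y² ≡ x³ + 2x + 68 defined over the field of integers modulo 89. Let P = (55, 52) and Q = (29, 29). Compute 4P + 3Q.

First 4P:
Repeated addition: build up to 4P.
2P: tangent at (55, 52): λ = (3·55² + 2)/(2·52) ≡ 88/15. 15⁻¹ ≡ 6 (mod 89), so λ ≡ 88·6 ≡ 83.
  x = λ² - 55 - 55 = 6889 - 110 ≡ 15; y = λ·(55 - 15) - 52 ≡ 64. → (15, 64)
3P: (15, 64) + (55, 52). λ = (52 - 64)/(55 - 15) ≡ 77/40 mod 89. 40⁻¹ ≡ 69 (mod 89) since 40·69 = 2760 ≡ 1, so λ ≡ 62.
  x = λ² - 15 - 55 = 3844 - 70 ≡ 36; y = λ·(15 - 36) - 64 ≡ 58. → (36, 58)
4P: (36, 58) + (55, 52). λ = (52 - 58)/(55 - 36) ≡ 83/19 mod 89. 19⁻¹ ≡ 75 (mod 89) since 19·75 = 1425 ≡ 1, so λ ≡ 84.
  x = λ² - 36 - 55 = 7056 - 91 ≡ 23; y = λ·(36 - 23) - 58 ≡ 55. → (23, 55)
4P = (23, 55).
Next 3Q:
Repeated addition: build up to 3Q.
2Q: tangent at (29, 29): λ = (3·29² + 2)/(2·29) ≡ 33/58. 58⁻¹ ≡ 66 (mod 89) since 58·66 = 3828 ≡ 1, so λ ≡ 33·66 ≡ 42.
  x = λ² - 29 - 29 = 1764 - 58 ≡ 15; y = λ·(29 - 15) - 29 ≡ 25. → (15, 25)
3Q: (15, 25) + (29, 29). λ = (29 - 25)/(29 - 15) ≡ 4/14 mod 89. 14⁻¹ ≡ 70 (mod 89), so λ ≡ 13.
  x = λ² - 15 - 29 = 169 - 44 ≡ 36; y = λ·(15 - 36) - 25 ≡ 58. → (36, 58)
3Q = (36, 58).
Finally 4P + 3Q:
(23, 55) + (36, 58). λ = (58 - 55)/(36 - 23) ≡ 3/13 mod 89. 13⁻¹ ≡ 48 (mod 89) since 13·48 = 624 ≡ 1, so λ ≡ 55.
  x = λ² - 23 - 36 = 3025 - 59 ≡ 29; y = λ·(23 - 29) - 55 ≡ 60. → (29, 60)

(29, 60)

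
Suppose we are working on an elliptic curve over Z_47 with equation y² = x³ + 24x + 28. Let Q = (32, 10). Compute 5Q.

(46, 35)

Double-and-add on 5 = (101)₂. Start with Q = (32, 10) for the leading 1-bit.
double: tangent at (32, 10): λ = (3·32² + 24)/(2·10) ≡ 41/20. 20⁻¹ ≡ 40 (mod 47), so λ ≡ 41·40 ≡ 42.
  x = λ² - 32 - 32 = 1764 - 64 ≡ 8; y = λ·(32 - 8) - 10 ≡ 11. → (8, 11)
double: tangent at (8, 11): λ = (3·8² + 24)/(2·11) ≡ 28/22. 22⁻¹ ≡ 15 (mod 47), so λ ≡ 28·15 ≡ 44.
  x = λ² - 8 - 8 = 1936 - 16 ≡ 40; y = λ·(8 - 40) - 11 ≡ 38. → (40, 38)
add Q: (40, 38) + (32, 10). λ = (10 - 38)/(32 - 40) ≡ 19/39 mod 47. 39⁻¹ ≡ 41 (mod 47), so λ ≡ 27.
  x = λ² - 40 - 32 = 729 - 72 ≡ 46; y = λ·(40 - 46) - 38 ≡ 35. → (46, 35)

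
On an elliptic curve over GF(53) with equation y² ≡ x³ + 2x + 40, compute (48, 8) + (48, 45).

The two points share x = 48 and their y-coordinates satisfy 8 + 45 ≡ 0 (mod 53), so they are inverses. Their sum is O.

O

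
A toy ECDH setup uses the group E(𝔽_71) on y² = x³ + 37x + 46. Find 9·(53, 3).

(53, 68)

Write Q = (53, 3).
Repeated addition: build up to 9Q.
2Q: tangent at (53, 3): λ = (3·53² + 37)/(2·3) ≡ 15/6. 6⁻¹ ≡ 12 (mod 71) since 6·12 = 72 ≡ 1, so λ ≡ 15·12 ≡ 38.
  x = λ² - 53 - 53 = 1444 - 106 ≡ 60; y = λ·(53 - 60) - 3 ≡ 15. → (60, 15)
3Q: (60, 15) + (53, 3). λ = (3 - 15)/(53 - 60) ≡ 59/64 mod 71. 64⁻¹ ≡ 10 (mod 71) since 64·10 = 640 ≡ 1, so λ ≡ 22.
  x = λ² - 60 - 53 = 484 - 113 ≡ 16; y = λ·(60 - 16) - 15 ≡ 30. → (16, 30)
4Q: (16, 30) + (53, 3). λ = (3 - 30)/(53 - 16) ≡ 44/37 mod 71. 37⁻¹ ≡ 48 (mod 71) since 37·48 = 1776 ≡ 1, so λ ≡ 53.
  x = λ² - 16 - 53 = 2809 - 69 ≡ 42; y = λ·(16 - 42) - 30 ≡ 12. → (42, 12)
5Q: (42, 12) + (53, 3). λ = (3 - 12)/(53 - 42) ≡ 62/11 mod 71. 11⁻¹ ≡ 13 (mod 71) since 11·13 = 143 ≡ 1, so λ ≡ 25.
  x = λ² - 42 - 53 = 625 - 95 ≡ 33; y = λ·(42 - 33) - 12 ≡ 0. → (33, 0)
6Q: (33, 0) + (53, 3). λ = (3 - 0)/(53 - 33) ≡ 3/20 mod 71. 20⁻¹ ≡ 32 (mod 71), so λ ≡ 25.
  x = λ² - 33 - 53 = 625 - 86 ≡ 42; y = λ·(33 - 42) - 0 ≡ 59. → (42, 59)
7Q: (42, 59) + (53, 3). λ = (3 - 59)/(53 - 42) ≡ 15/11 mod 71. 11⁻¹ ≡ 13 (mod 71), so λ ≡ 53.
  x = λ² - 42 - 53 = 2809 - 95 ≡ 16; y = λ·(42 - 16) - 59 ≡ 41. → (16, 41)
8Q: (16, 41) + (53, 3). λ = (3 - 41)/(53 - 16) ≡ 33/37 mod 71. 37⁻¹ ≡ 48 (mod 71), so λ ≡ 22.
  x = λ² - 16 - 53 = 484 - 69 ≡ 60; y = λ·(16 - 60) - 41 ≡ 56. → (60, 56)
9Q: (60, 56) + (53, 3). λ = (3 - 56)/(53 - 60) ≡ 18/64 mod 71. 64⁻¹ ≡ 10 (mod 71), so λ ≡ 38.
  x = λ² - 60 - 53 = 1444 - 113 ≡ 53; y = λ·(60 - 53) - 56 ≡ 68. → (53, 68)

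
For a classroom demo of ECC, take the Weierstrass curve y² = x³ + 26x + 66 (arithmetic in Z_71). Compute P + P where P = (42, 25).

(66, 38)

tangent at (42, 25): λ = (3·42² + 26)/(2·25) ≡ 64/50. 50⁻¹ ≡ 27 (mod 71), so λ ≡ 64·27 ≡ 24.
  x = λ² - 42 - 42 = 576 - 84 ≡ 66; y = λ·(42 - 66) - 25 ≡ 38. → (66, 38)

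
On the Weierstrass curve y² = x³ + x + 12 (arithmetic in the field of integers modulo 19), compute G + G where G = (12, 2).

tangent at (12, 2): λ = (3·12² + 1)/(2·2) ≡ 15/4. 4⁻¹ ≡ 5 (mod 19) since 4·5 = 20 ≡ 1, so λ ≡ 15·5 ≡ 18.
  x = λ² - 12 - 12 = 324 - 24 ≡ 15; y = λ·(12 - 15) - 2 ≡ 1. → (15, 1)

(15, 1)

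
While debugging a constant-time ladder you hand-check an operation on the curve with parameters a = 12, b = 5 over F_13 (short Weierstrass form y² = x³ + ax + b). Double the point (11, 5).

tangent at (11, 5): λ = (3·11² + 12)/(2·5) ≡ 11/10. 10⁻¹ ≡ 4 (mod 13), so λ ≡ 11·4 ≡ 5.
  x = λ² - 11 - 11 = 25 - 22 ≡ 3; y = λ·(11 - 3) - 5 ≡ 9. → (3, 9)

(3, 9)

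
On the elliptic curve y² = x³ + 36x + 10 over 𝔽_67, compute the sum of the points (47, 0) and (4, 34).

(47, 0) + (4, 34). λ = (34 - 0)/(4 - 47) ≡ 34/24 mod 67. 24⁻¹ ≡ 14 (mod 67), so λ ≡ 7.
  x = λ² - 47 - 4 = 49 - 51 ≡ 65; y = λ·(47 - 65) - 0 ≡ 8. → (65, 8)

(65, 8)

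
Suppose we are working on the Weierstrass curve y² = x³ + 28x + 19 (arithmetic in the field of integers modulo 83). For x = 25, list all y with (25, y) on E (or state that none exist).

none

x³ + 28x + 19 = 16344 ≡ 76 (mod 83).
76 is a non-residue mod 83; no y exists.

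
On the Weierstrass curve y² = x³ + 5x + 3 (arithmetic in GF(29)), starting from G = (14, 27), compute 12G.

Repeated addition: build up to 12G.
2G: tangent at (14, 27): λ = (3·14² + 5)/(2·27) ≡ 13/25. 25⁻¹ ≡ 7 (mod 29), so λ ≡ 13·7 ≡ 4.
  x = λ² - 14 - 14 = 16 - 28 ≡ 17; y = λ·(14 - 17) - 27 ≡ 19. → (17, 19)
3G: (17, 19) + (14, 27). λ = (27 - 19)/(14 - 17) ≡ 8/26 mod 29. 26⁻¹ ≡ 19 (mod 29), so λ ≡ 7.
  x = λ² - 17 - 14 = 49 - 31 ≡ 18; y = λ·(17 - 18) - 19 ≡ 3. → (18, 3)
4G: (18, 3) + (14, 27). λ = (27 - 3)/(14 - 18) ≡ 24/25 mod 29. 25⁻¹ ≡ 7 (mod 29) since 25·7 = 175 ≡ 1, so λ ≡ 23.
  x = λ² - 18 - 14 = 529 - 32 ≡ 4; y = λ·(18 - 4) - 3 ≡ 0. → (4, 0)
5G: (4, 0) + (14, 27). λ = (27 - 0)/(14 - 4) ≡ 27/10 mod 29. 10⁻¹ ≡ 3 (mod 29) since 10·3 = 30 ≡ 1, so λ ≡ 23.
  x = λ² - 4 - 14 = 529 - 18 ≡ 18; y = λ·(4 - 18) - 0 ≡ 26. → (18, 26)
6G: (18, 26) + (14, 27). λ = (27 - 26)/(14 - 18) ≡ 1/25 mod 29. 25⁻¹ ≡ 7 (mod 29), so λ ≡ 7.
  x = λ² - 18 - 14 = 49 - 32 ≡ 17; y = λ·(18 - 17) - 26 ≡ 10. → (17, 10)
7G: (17, 10) + (14, 27). λ = (27 - 10)/(14 - 17) ≡ 17/26 mod 29. 26⁻¹ ≡ 19 (mod 29), so λ ≡ 4.
  x = λ² - 17 - 14 = 16 - 31 ≡ 14; y = λ·(17 - 14) - 10 ≡ 2. → (14, 2)
8G: (14, 2) + (14, 27): same x and y₁ ≡ -y₂, so the sum is O.
9G: O + (14, 27) = (14, 27) (identity).
10G: tangent at (14, 27): λ = (3·14² + 5)/(2·27) ≡ 13/25. 25⁻¹ ≡ 7 (mod 29) since 25·7 = 175 ≡ 1, so λ ≡ 13·7 ≡ 4.
  x = λ² - 14 - 14 = 16 - 28 ≡ 17; y = λ·(14 - 17) - 27 ≡ 19. → (17, 19)
11G: (17, 19) + (14, 27). λ = (27 - 19)/(14 - 17) ≡ 8/26 mod 29. 26⁻¹ ≡ 19 (mod 29), so λ ≡ 7.
  x = λ² - 17 - 14 = 49 - 31 ≡ 18; y = λ·(17 - 18) - 19 ≡ 3. → (18, 3)
12G: (18, 3) + (14, 27). λ = (27 - 3)/(14 - 18) ≡ 24/25 mod 29. 25⁻¹ ≡ 7 (mod 29) since 25·7 = 175 ≡ 1, so λ ≡ 23.
  x = λ² - 18 - 14 = 529 - 32 ≡ 4; y = λ·(18 - 4) - 3 ≡ 0. → (4, 0)

(4, 0)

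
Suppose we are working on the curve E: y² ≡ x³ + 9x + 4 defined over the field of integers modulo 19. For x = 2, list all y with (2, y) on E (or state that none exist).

7, 12

x³ + 9x + 4 = 30 ≡ 11 (mod 19).
Square roots of 11 mod 19: 7 and 12 (since 7² = 49 ≡ 11).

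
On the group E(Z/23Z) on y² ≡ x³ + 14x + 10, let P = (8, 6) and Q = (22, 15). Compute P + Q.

(8, 6) + (22, 15). λ = (15 - 6)/(22 - 8) ≡ 9/14 mod 23. 14⁻¹ ≡ 5 (mod 23), so λ ≡ 22.
  x = λ² - 8 - 22 = 484 - 30 ≡ 17; y = λ·(8 - 17) - 6 ≡ 3. → (17, 3)

(17, 3)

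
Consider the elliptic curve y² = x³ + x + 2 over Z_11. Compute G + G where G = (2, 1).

tangent at (2, 1): λ = (3·2² + 1)/(2·1) ≡ 2/2. 2⁻¹ ≡ 6 (mod 11) since 2·6 = 12 ≡ 1, so λ ≡ 2·6 ≡ 1.
  x = λ² - 2 - 2 = 1 - 4 ≡ 8; y = λ·(2 - 8) - 1 ≡ 4. → (8, 4)

(8, 4)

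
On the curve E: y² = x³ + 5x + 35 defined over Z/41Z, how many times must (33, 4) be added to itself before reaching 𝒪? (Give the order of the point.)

2P: tangent at (33, 4): λ = (3·33² + 5)/(2·4) ≡ 33/8. 8⁻¹ ≡ 36 (mod 41) since 8·36 = 288 ≡ 1, so λ ≡ 33·36 ≡ 40.
  x = λ² - 33 - 33 = 1600 - 66 ≡ 17; y = λ·(33 - 17) - 4 ≡ 21. → (17, 21)
3P: (17, 21) + (33, 4). λ = (4 - 21)/(33 - 17) ≡ 24/16 mod 41. 16⁻¹ ≡ 18 (mod 41) since 16·18 = 288 ≡ 1, so λ ≡ 22.
  x = λ² - 17 - 33 = 484 - 50 ≡ 24; y = λ·(17 - 24) - 21 ≡ 30. → (24, 30)
4P: (24, 30) + (33, 4). λ = (4 - 30)/(33 - 24) ≡ 15/9 mod 41. 9⁻¹ ≡ 32 (mod 41), so λ ≡ 29.
  x = λ² - 24 - 33 = 841 - 57 ≡ 5; y = λ·(24 - 5) - 30 ≡ 29. → (5, 29)
5P: (5, 29) + (33, 4). λ = (4 - 29)/(33 - 5) ≡ 16/28 mod 41. 28⁻¹ ≡ 22 (mod 41), so λ ≡ 24.
  x = λ² - 5 - 33 = 576 - 38 ≡ 5; y = λ·(5 - 5) - 29 ≡ 12. → (5, 12)
6P: (5, 12) + (33, 4). λ = (4 - 12)/(33 - 5) ≡ 33/28 mod 41. 28⁻¹ ≡ 22 (mod 41), so λ ≡ 29.
  x = λ² - 5 - 33 = 841 - 38 ≡ 24; y = λ·(5 - 24) - 12 ≡ 11. → (24, 11)
7P: (24, 11) + (33, 4). λ = (4 - 11)/(33 - 24) ≡ 34/9 mod 41. 9⁻¹ ≡ 32 (mod 41), so λ ≡ 22.
  x = λ² - 24 - 33 = 484 - 57 ≡ 17; y = λ·(24 - 17) - 11 ≡ 20. → (17, 20)
8P: (17, 20) + (33, 4). λ = (4 - 20)/(33 - 17) ≡ 25/16 mod 41. 16⁻¹ ≡ 18 (mod 41), so λ ≡ 40.
  x = λ² - 17 - 33 = 1600 - 50 ≡ 33; y = λ·(17 - 33) - 20 ≡ 37. → (33, 37)
9P: (33, 37) + (33, 4): same x and y₁ ≡ -y₂, so the sum is 𝒪.
9P = 𝒪, so the order is 9.

9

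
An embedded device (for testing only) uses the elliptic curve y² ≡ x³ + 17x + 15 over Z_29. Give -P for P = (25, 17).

(25, 12)

-(25, 17) = (25, -17 mod 29) = (25, 12).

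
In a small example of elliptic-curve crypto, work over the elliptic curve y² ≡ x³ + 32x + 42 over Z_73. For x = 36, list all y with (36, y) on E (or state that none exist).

20, 53

x³ + 32x + 42 = 47850 ≡ 35 (mod 73).
Square roots of 35 mod 73: 20 and 53 (since 20² = 400 ≡ 35).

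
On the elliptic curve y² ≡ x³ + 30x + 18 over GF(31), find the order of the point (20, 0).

2P: (20, 0) + (20, 0): same x and y₁ ≡ -y₂, so the sum is the point at infinity.
2P = the point at infinity, so the order is 2.

2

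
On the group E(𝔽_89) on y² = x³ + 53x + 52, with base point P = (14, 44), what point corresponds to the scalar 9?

(43, 15)

Repeated addition: build up to 9P.
2P: tangent at (14, 44): λ = (3·14² + 53)/(2·44) ≡ 18/88. 88⁻¹ ≡ 88 (mod 89), so λ ≡ 18·88 ≡ 71.
  x = λ² - 14 - 14 = 5041 - 28 ≡ 29; y = λ·(14 - 29) - 44 ≡ 48. → (29, 48)
3P: (29, 48) + (14, 44). λ = (44 - 48)/(14 - 29) ≡ 85/74 mod 89. 74⁻¹ ≡ 83 (mod 89), so λ ≡ 24.
  x = λ² - 29 - 14 = 576 - 43 ≡ 88; y = λ·(29 - 88) - 48 ≡ 49. → (88, 49)
4P: (88, 49) + (14, 44). λ = (44 - 49)/(14 - 88) ≡ 84/15 mod 89. 15⁻¹ ≡ 6 (mod 89) since 15·6 = 90 ≡ 1, so λ ≡ 59.
  x = λ² - 88 - 14 = 3481 - 102 ≡ 86; y = λ·(88 - 86) - 49 ≡ 69. → (86, 69)
5P: (86, 69) + (14, 44). λ = (44 - 69)/(14 - 86) ≡ 64/17 mod 89. 17⁻¹ ≡ 21 (mod 89), so λ ≡ 9.
  x = λ² - 86 - 14 = 81 - 100 ≡ 70; y = λ·(86 - 70) - 69 ≡ 75. → (70, 75)
6P: (70, 75) + (14, 44). λ = (44 - 75)/(14 - 70) ≡ 58/33 mod 89. 33⁻¹ ≡ 27 (mod 89), so λ ≡ 53.
  x = λ² - 70 - 14 = 2809 - 84 ≡ 55; y = λ·(70 - 55) - 75 ≡ 8. → (55, 8)
7P: (55, 8) + (14, 44). λ = (44 - 8)/(14 - 55) ≡ 36/48 mod 89. 48⁻¹ ≡ 13 (mod 89) since 48·13 = 624 ≡ 1, so λ ≡ 23.
  x = λ² - 55 - 14 = 529 - 69 ≡ 15; y = λ·(55 - 15) - 8 ≡ 22. → (15, 22)
8P: (15, 22) + (14, 44). λ = (44 - 22)/(14 - 15) ≡ 22/88 mod 89. 88⁻¹ ≡ 88 (mod 89), so λ ≡ 67.
  x = λ² - 15 - 14 = 4489 - 29 ≡ 10; y = λ·(15 - 10) - 22 ≡ 46. → (10, 46)
9P: (10, 46) + (14, 44). λ = (44 - 46)/(14 - 10) ≡ 87/4 mod 89. 4⁻¹ ≡ 67 (mod 89) since 4·67 = 268 ≡ 1, so λ ≡ 44.
  x = λ² - 10 - 14 = 1936 - 24 ≡ 43; y = λ·(10 - 43) - 46 ≡ 15. → (43, 15)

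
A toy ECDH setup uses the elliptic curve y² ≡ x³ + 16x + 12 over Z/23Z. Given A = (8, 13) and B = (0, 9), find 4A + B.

First 4A:
Repeated addition: build up to 4A.
2A: tangent at (8, 13): λ = (3·8² + 16)/(2·13) ≡ 1/3. 3⁻¹ ≡ 8 (mod 23) since 3·8 = 24 ≡ 1, so λ ≡ 1·8 ≡ 8.
  x = λ² - 8 - 8 = 64 - 16 ≡ 2; y = λ·(8 - 2) - 13 ≡ 12. → (2, 12)
3A: (2, 12) + (8, 13). λ = (13 - 12)/(8 - 2) ≡ 1/6 mod 23. 6⁻¹ ≡ 4 (mod 23), so λ ≡ 4.
  x = λ² - 2 - 8 = 16 - 10 ≡ 6; y = λ·(2 - 6) - 12 ≡ 18. → (6, 18)
4A: (6, 18) + (8, 13). λ = (13 - 18)/(8 - 6) ≡ 18/2 mod 23. 2⁻¹ ≡ 12 (mod 23), so λ ≡ 9.
  x = λ² - 6 - 8 = 81 - 14 ≡ 21; y = λ·(6 - 21) - 18 ≡ 8. → (21, 8)
4A = (21, 8).
Finally 4A + B:
(21, 8) + (0, 9). λ = (9 - 8)/(0 - 21) ≡ 1/2 mod 23. 2⁻¹ ≡ 12 (mod 23) since 2·12 = 24 ≡ 1, so λ ≡ 12.
  x = λ² - 21 - 0 = 144 - 21 ≡ 8; y = λ·(21 - 8) - 8 ≡ 10. → (8, 10)

(8, 10)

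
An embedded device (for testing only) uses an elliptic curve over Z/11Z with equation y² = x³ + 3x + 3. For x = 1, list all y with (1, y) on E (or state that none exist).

x³ + 3x + 3 = 7 ≡ 7 (mod 11).
7 is a non-residue mod 11; no y exists.

none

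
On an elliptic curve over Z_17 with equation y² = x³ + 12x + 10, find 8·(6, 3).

Write Q = (6, 3).
Repeated addition: build up to 8Q.
2Q: tangent at (6, 3): λ = (3·6² + 12)/(2·3) ≡ 1/6. 6⁻¹ ≡ 3 (mod 17), so λ ≡ 1·3 ≡ 3.
  x = λ² - 6 - 6 = 9 - 12 ≡ 14; y = λ·(6 - 14) - 3 ≡ 7. → (14, 7)
3Q: (14, 7) + (6, 3). λ = (3 - 7)/(6 - 14) ≡ 13/9 mod 17. 9⁻¹ ≡ 2 (mod 17), so λ ≡ 9.
  x = λ² - 14 - 6 = 81 - 20 ≡ 10; y = λ·(14 - 10) - 7 ≡ 12. → (10, 12)
4Q: (10, 12) + (6, 3). λ = (3 - 12)/(6 - 10) ≡ 8/13 mod 17. 13⁻¹ ≡ 4 (mod 17), so λ ≡ 15.
  x = λ² - 10 - 6 = 225 - 16 ≡ 5; y = λ·(10 - 5) - 12 ≡ 12. → (5, 12)
5Q: (5, 12) + (6, 3). λ = (3 - 12)/(6 - 5) ≡ 8/1 mod 17. 1⁻¹ ≡ 1 (mod 17) since 1·1 = 1 ≡ 1, so λ ≡ 8.
  x = λ² - 5 - 6 = 64 - 11 ≡ 2; y = λ·(5 - 2) - 12 ≡ 12. → (2, 12)
6Q: (2, 12) + (6, 3). λ = (3 - 12)/(6 - 2) ≡ 8/4 mod 17. 4⁻¹ ≡ 13 (mod 17), so λ ≡ 2.
  x = λ² - 2 - 6 = 4 - 8 ≡ 13; y = λ·(2 - 13) - 12 ≡ 0. → (13, 0)
7Q: (13, 0) + (6, 3). λ = (3 - 0)/(6 - 13) ≡ 3/10 mod 17. 10⁻¹ ≡ 12 (mod 17), so λ ≡ 2.
  x = λ² - 13 - 6 = 4 - 19 ≡ 2; y = λ·(13 - 2) - 0 ≡ 5. → (2, 5)
8Q: (2, 5) + (6, 3). λ = (3 - 5)/(6 - 2) ≡ 15/4 mod 17. 4⁻¹ ≡ 13 (mod 17) since 4·13 = 52 ≡ 1, so λ ≡ 8.
  x = λ² - 2 - 6 = 64 - 8 ≡ 5; y = λ·(2 - 5) - 5 ≡ 5. → (5, 5)

(5, 5)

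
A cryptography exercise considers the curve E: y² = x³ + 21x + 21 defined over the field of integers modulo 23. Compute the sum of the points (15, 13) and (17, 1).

(4, 13)

(15, 13) + (17, 1). λ = (1 - 13)/(17 - 15) ≡ 11/2 mod 23. 2⁻¹ ≡ 12 (mod 23) since 2·12 = 24 ≡ 1, so λ ≡ 17.
  x = λ² - 15 - 17 = 289 - 32 ≡ 4; y = λ·(15 - 4) - 13 ≡ 13. → (4, 13)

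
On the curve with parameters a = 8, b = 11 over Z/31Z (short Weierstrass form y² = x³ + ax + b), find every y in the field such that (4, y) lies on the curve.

13, 18

x³ + 8x + 11 = 107 ≡ 14 (mod 31).
Square roots of 14 mod 31: 13 and 18 (since 13² = 169 ≡ 14).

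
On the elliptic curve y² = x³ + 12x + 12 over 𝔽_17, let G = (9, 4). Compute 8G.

(13, 6)

Repeated addition: build up to 8G.
2G: tangent at (9, 4): λ = (3·9² + 12)/(2·4) ≡ 0/8. 8⁻¹ ≡ 15 (mod 17), so λ ≡ 0·15 ≡ 0.
  x = λ² - 9 - 9 = 0 - 18 ≡ 16; y = λ·(9 - 16) - 4 ≡ 13. → (16, 13)
3G: (16, 13) + (9, 4). λ = (4 - 13)/(9 - 16) ≡ 8/10 mod 17. 10⁻¹ ≡ 12 (mod 17), so λ ≡ 11.
  x = λ² - 16 - 9 = 121 - 25 ≡ 11; y = λ·(16 - 11) - 13 ≡ 8. → (11, 8)
4G: (11, 8) + (9, 4). λ = (4 - 8)/(9 - 11) ≡ 13/15 mod 17. 15⁻¹ ≡ 8 (mod 17) since 15·8 = 120 ≡ 1, so λ ≡ 2.
  x = λ² - 11 - 9 = 4 - 20 ≡ 1; y = λ·(11 - 1) - 8 ≡ 12. → (1, 12)
5G: (1, 12) + (9, 4). λ = (4 - 12)/(9 - 1) ≡ 9/8 mod 17. 8⁻¹ ≡ 15 (mod 17), so λ ≡ 16.
  x = λ² - 1 - 9 = 256 - 10 ≡ 8; y = λ·(1 - 8) - 12 ≡ 12. → (8, 12)
6G: (8, 12) + (9, 4). λ = (4 - 12)/(9 - 8) ≡ 9/1 mod 17. 1⁻¹ ≡ 1 (mod 17), so λ ≡ 9.
  x = λ² - 8 - 9 = 81 - 17 ≡ 13; y = λ·(8 - 13) - 12 ≡ 11. → (13, 11)
7G: (13, 11) + (9, 4). λ = (4 - 11)/(9 - 13) ≡ 10/13 mod 17. 13⁻¹ ≡ 4 (mod 17), so λ ≡ 6.
  x = λ² - 13 - 9 = 36 - 22 ≡ 14; y = λ·(13 - 14) - 11 ≡ 0. → (14, 0)
8G: (14, 0) + (9, 4). λ = (4 - 0)/(9 - 14) ≡ 4/12 mod 17. 12⁻¹ ≡ 10 (mod 17), so λ ≡ 6.
  x = λ² - 14 - 9 = 36 - 23 ≡ 13; y = λ·(14 - 13) - 0 ≡ 6. → (13, 6)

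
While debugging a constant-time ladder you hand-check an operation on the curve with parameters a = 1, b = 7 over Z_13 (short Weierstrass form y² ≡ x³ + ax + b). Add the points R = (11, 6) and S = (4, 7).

(11, 6) + (4, 7). λ = (7 - 6)/(4 - 11) ≡ 1/6 mod 13. 6⁻¹ ≡ 11 (mod 13), so λ ≡ 11.
  x = λ² - 11 - 4 = 121 - 15 ≡ 2; y = λ·(11 - 2) - 6 ≡ 2. → (2, 2)

(2, 2)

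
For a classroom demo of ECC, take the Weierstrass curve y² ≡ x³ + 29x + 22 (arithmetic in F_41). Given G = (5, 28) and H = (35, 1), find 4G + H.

(10, 0)

First 4G:
Double-and-add on 4 = (100)₂. Start with G = (5, 28) for the leading 1-bit.
double: tangent at (5, 28): λ = (3·5² + 29)/(2·28) ≡ 22/15. 15⁻¹ ≡ 11 (mod 41) since 15·11 = 165 ≡ 1, so λ ≡ 22·11 ≡ 37.
  x = λ² - 5 - 5 = 1369 - 10 ≡ 6; y = λ·(5 - 6) - 28 ≡ 17. → (6, 17)
double: tangent at (6, 17): λ = (3·6² + 29)/(2·17) ≡ 14/34. 34⁻¹ ≡ 35 (mod 41), so λ ≡ 14·35 ≡ 39.
  x = λ² - 6 - 6 = 1521 - 12 ≡ 33; y = λ·(6 - 33) - 17 ≡ 37. → (33, 37)
4G = (33, 37).
Finally 4G + H:
(33, 37) + (35, 1). λ = (1 - 37)/(35 - 33) ≡ 5/2 mod 41. 2⁻¹ ≡ 21 (mod 41), so λ ≡ 23.
  x = λ² - 33 - 35 = 529 - 68 ≡ 10; y = λ·(33 - 10) - 37 ≡ 0. → (10, 0)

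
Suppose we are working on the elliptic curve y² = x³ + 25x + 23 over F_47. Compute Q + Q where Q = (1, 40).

tangent at (1, 40): λ = (3·1² + 25)/(2·40) ≡ 28/33. 33⁻¹ ≡ 10 (mod 47), so λ ≡ 28·10 ≡ 45.
  x = λ² - 1 - 1 = 2025 - 2 ≡ 2; y = λ·(1 - 2) - 40 ≡ 9. → (2, 9)

(2, 9)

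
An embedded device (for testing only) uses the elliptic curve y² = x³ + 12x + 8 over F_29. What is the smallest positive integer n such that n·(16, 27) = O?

5

2P: tangent at (16, 27): λ = (3·16² + 12)/(2·27) ≡ 26/25. 25⁻¹ ≡ 7 (mod 29), so λ ≡ 26·7 ≡ 8.
  x = λ² - 16 - 16 = 64 - 32 ≡ 3; y = λ·(16 - 3) - 27 ≡ 19. → (3, 19)
3P: (3, 19) + (16, 27). λ = (27 - 19)/(16 - 3) ≡ 8/13 mod 29. 13⁻¹ ≡ 9 (mod 29), so λ ≡ 14.
  x = λ² - 3 - 16 = 196 - 19 ≡ 3; y = λ·(3 - 3) - 19 ≡ 10. → (3, 10)
4P: (3, 10) + (16, 27). λ = (27 - 10)/(16 - 3) ≡ 17/13 mod 29. 13⁻¹ ≡ 9 (mod 29) since 13·9 = 117 ≡ 1, so λ ≡ 8.
  x = λ² - 3 - 16 = 64 - 19 ≡ 16; y = λ·(3 - 16) - 10 ≡ 2. → (16, 2)
5P: (16, 2) + (16, 27): same x and y₁ ≡ -y₂, so the sum is O.
5P = O, so the order is 5.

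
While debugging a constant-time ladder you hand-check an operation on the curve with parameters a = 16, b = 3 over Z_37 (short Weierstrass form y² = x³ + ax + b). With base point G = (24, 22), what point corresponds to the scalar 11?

(9, 32)

Repeated addition: build up to 11G.
2G: tangent at (24, 22): λ = (3·24² + 16)/(2·22) ≡ 5/7. 7⁻¹ ≡ 16 (mod 37) since 7·16 = 112 ≡ 1, so λ ≡ 5·16 ≡ 6.
  x = λ² - 24 - 24 = 36 - 48 ≡ 25; y = λ·(24 - 25) - 22 ≡ 9. → (25, 9)
3G: (25, 9) + (24, 22). λ = (22 - 9)/(24 - 25) ≡ 13/36 mod 37. 36⁻¹ ≡ 36 (mod 37) since 36·36 = 1296 ≡ 1, so λ ≡ 24.
  x = λ² - 25 - 24 = 576 - 49 ≡ 9; y = λ·(25 - 9) - 9 ≡ 5. → (9, 5)
4G: (9, 5) + (24, 22). λ = (22 - 5)/(24 - 9) ≡ 17/15 mod 37. 15⁻¹ ≡ 5 (mod 37) since 15·5 = 75 ≡ 1, so λ ≡ 11.
  x = λ² - 9 - 24 = 121 - 33 ≡ 14; y = λ·(9 - 14) - 5 ≡ 14. → (14, 14)
5G: (14, 14) + (24, 22). λ = (22 - 14)/(24 - 14) ≡ 8/10 mod 37. 10⁻¹ ≡ 26 (mod 37), so λ ≡ 23.
  x = λ² - 14 - 24 = 529 - 38 ≡ 10; y = λ·(14 - 10) - 14 ≡ 4. → (10, 4)
6G: (10, 4) + (24, 22). λ = (22 - 4)/(24 - 10) ≡ 18/14 mod 37. 14⁻¹ ≡ 8 (mod 37), so λ ≡ 33.
  x = λ² - 10 - 24 = 1089 - 34 ≡ 19; y = λ·(10 - 19) - 4 ≡ 32. → (19, 32)
7G: (19, 32) + (24, 22). λ = (22 - 32)/(24 - 19) ≡ 27/5 mod 37. 5⁻¹ ≡ 15 (mod 37), so λ ≡ 35.
  x = λ² - 19 - 24 = 1225 - 43 ≡ 35; y = λ·(19 - 35) - 32 ≡ 0. → (35, 0)
8G: (35, 0) + (24, 22). λ = (22 - 0)/(24 - 35) ≡ 22/26 mod 37. 26⁻¹ ≡ 10 (mod 37), so λ ≡ 35.
  x = λ² - 35 - 24 = 1225 - 59 ≡ 19; y = λ·(35 - 19) - 0 ≡ 5. → (19, 5)
9G: (19, 5) + (24, 22). λ = (22 - 5)/(24 - 19) ≡ 17/5 mod 37. 5⁻¹ ≡ 15 (mod 37), so λ ≡ 33.
  x = λ² - 19 - 24 = 1089 - 43 ≡ 10; y = λ·(19 - 10) - 5 ≡ 33. → (10, 33)
10G: (10, 33) + (24, 22). λ = (22 - 33)/(24 - 10) ≡ 26/14 mod 37. 14⁻¹ ≡ 8 (mod 37) since 14·8 = 112 ≡ 1, so λ ≡ 23.
  x = λ² - 10 - 24 = 529 - 34 ≡ 14; y = λ·(10 - 14) - 33 ≡ 23. → (14, 23)
11G: (14, 23) + (24, 22). λ = (22 - 23)/(24 - 14) ≡ 36/10 mod 37. 10⁻¹ ≡ 26 (mod 37), so λ ≡ 11.
  x = λ² - 14 - 24 = 121 - 38 ≡ 9; y = λ·(14 - 9) - 23 ≡ 32. → (9, 32)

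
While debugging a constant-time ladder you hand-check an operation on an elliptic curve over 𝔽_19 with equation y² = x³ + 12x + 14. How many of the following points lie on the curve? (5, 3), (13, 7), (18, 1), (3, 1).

(5, 3): 3² ≡ 9, rhs ≡ 9 → on.
(13, 7): 7² ≡ 11, rhs ≡ 11 → on.
(18, 1): 1² ≡ 1, rhs ≡ 1 → on.
(3, 1): 1² ≡ 1, rhs ≡ 1 → on.

4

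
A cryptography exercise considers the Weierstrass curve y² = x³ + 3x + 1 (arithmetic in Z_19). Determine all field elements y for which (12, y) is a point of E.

6, 13

x³ + 3x + 1 = 1765 ≡ 17 (mod 19).
Square roots of 17 mod 19: 6 and 13 (since 6² = 36 ≡ 17).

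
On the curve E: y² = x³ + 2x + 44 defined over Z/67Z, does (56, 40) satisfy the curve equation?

y² = 40² ≡ 59; x³ + 2x + 44 = 175772 ≡ 31 (mod 67). 59 ≠ 31.

no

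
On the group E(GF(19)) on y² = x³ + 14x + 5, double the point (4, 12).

tangent at (4, 12): λ = (3·4² + 14)/(2·12) ≡ 5/5. 5⁻¹ ≡ 4 (mod 19) since 5·4 = 20 ≡ 1, so λ ≡ 5·4 ≡ 1.
  x = λ² - 4 - 4 = 1 - 8 ≡ 12; y = λ·(4 - 12) - 12 ≡ 18. → (12, 18)

(12, 18)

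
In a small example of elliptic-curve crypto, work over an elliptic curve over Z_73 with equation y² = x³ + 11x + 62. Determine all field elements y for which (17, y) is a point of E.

none

x³ + 11x + 62 = 5162 ≡ 52 (mod 73).
52 is a non-residue mod 73; no y exists.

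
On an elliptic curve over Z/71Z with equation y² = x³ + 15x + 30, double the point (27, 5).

tangent at (27, 5): λ = (3·27² + 15)/(2·5) ≡ 1/10. 10⁻¹ ≡ 64 (mod 71), so λ ≡ 1·64 ≡ 64.
  x = λ² - 27 - 27 = 4096 - 54 ≡ 66; y = λ·(27 - 66) - 5 ≡ 55. → (66, 55)

(66, 55)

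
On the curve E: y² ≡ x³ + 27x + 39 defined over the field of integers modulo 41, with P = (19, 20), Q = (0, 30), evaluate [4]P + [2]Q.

(37, 21)

First 4P:
Repeated addition: build up to 4P.
2P: tangent at (19, 20): λ = (3·19² + 27)/(2·20) ≡ 3/40. 40⁻¹ ≡ 40 (mod 41), so λ ≡ 3·40 ≡ 38.
  x = λ² - 19 - 19 = 1444 - 38 ≡ 12; y = λ·(19 - 12) - 20 ≡ 0. → (12, 0)
3P: (12, 0) + (19, 20). λ = (20 - 0)/(19 - 12) ≡ 20/7 mod 41. 7⁻¹ ≡ 6 (mod 41), so λ ≡ 38.
  x = λ² - 12 - 19 = 1444 - 31 ≡ 19; y = λ·(12 - 19) - 0 ≡ 21. → (19, 21)
4P: (19, 21) + (19, 20): same x and y₁ ≡ -y₂, so the sum is the point at infinity.
4P = the point at infinity.
Next 2Q:
Repeated addition: build up to 2Q.
2Q: tangent at (0, 30): λ = (3·0² + 27)/(2·30) ≡ 27/19. 19⁻¹ ≡ 13 (mod 41), so λ ≡ 27·13 ≡ 23.
  x = λ² - 0 - 0 = 529 - 0 ≡ 37; y = λ·(0 - 37) - 30 ≡ 21. → (37, 21)
2Q = (37, 21).
Finally 4P + 2Q:
the point at infinity + (37, 21) = (37, 21) (identity).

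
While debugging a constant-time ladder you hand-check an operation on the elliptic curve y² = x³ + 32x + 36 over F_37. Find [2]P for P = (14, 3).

tangent at (14, 3): λ = (3·14² + 32)/(2·3) ≡ 28/6. 6⁻¹ ≡ 31 (mod 37), so λ ≡ 28·31 ≡ 17.
  x = λ² - 14 - 14 = 289 - 28 ≡ 2; y = λ·(14 - 2) - 3 ≡ 16. → (2, 16)

(2, 16)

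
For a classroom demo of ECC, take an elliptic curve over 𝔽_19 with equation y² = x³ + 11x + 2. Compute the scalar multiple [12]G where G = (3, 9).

Repeated addition: build up to 12G.
2G: tangent at (3, 9): λ = (3·3² + 11)/(2·9) ≡ 0/18. 18⁻¹ ≡ 18 (mod 19) since 18·18 = 324 ≡ 1, so λ ≡ 0·18 ≡ 0.
  x = λ² - 3 - 3 = 0 - 6 ≡ 13; y = λ·(3 - 13) - 9 ≡ 10. → (13, 10)
3G: (13, 10) + (3, 9). λ = (9 - 10)/(3 - 13) ≡ 18/9 mod 19. 9⁻¹ ≡ 17 (mod 19) since 9·17 = 153 ≡ 1, so λ ≡ 2.
  x = λ² - 13 - 3 = 4 - 16 ≡ 7; y = λ·(13 - 7) - 10 ≡ 2. → (7, 2)
4G: (7, 2) + (3, 9). λ = (9 - 2)/(3 - 7) ≡ 7/15 mod 19. 15⁻¹ ≡ 14 (mod 19) since 15·14 = 210 ≡ 1, so λ ≡ 3.
  x = λ² - 7 - 3 = 9 - 10 ≡ 18; y = λ·(7 - 18) - 2 ≡ 3. → (18, 3)
5G: (18, 3) + (3, 9). λ = (9 - 3)/(3 - 18) ≡ 6/4 mod 19. 4⁻¹ ≡ 5 (mod 19) since 4·5 = 20 ≡ 1, so λ ≡ 11.
  x = λ² - 18 - 3 = 121 - 21 ≡ 5; y = λ·(18 - 5) - 3 ≡ 7. → (5, 7)
6G: (5, 7) + (3, 9). λ = (9 - 7)/(3 - 5) ≡ 2/17 mod 19. 17⁻¹ ≡ 9 (mod 19), so λ ≡ 18.
  x = λ² - 5 - 3 = 324 - 8 ≡ 12; y = λ·(5 - 12) - 7 ≡ 0. → (12, 0)
7G: (12, 0) + (3, 9). λ = (9 - 0)/(3 - 12) ≡ 9/10 mod 19. 10⁻¹ ≡ 2 (mod 19), so λ ≡ 18.
  x = λ² - 12 - 3 = 324 - 15 ≡ 5; y = λ·(12 - 5) - 0 ≡ 12. → (5, 12)
8G: (5, 12) + (3, 9). λ = (9 - 12)/(3 - 5) ≡ 16/17 mod 19. 17⁻¹ ≡ 9 (mod 19) since 17·9 = 153 ≡ 1, so λ ≡ 11.
  x = λ² - 5 - 3 = 121 - 8 ≡ 18; y = λ·(5 - 18) - 12 ≡ 16. → (18, 16)
9G: (18, 16) + (3, 9). λ = (9 - 16)/(3 - 18) ≡ 12/4 mod 19. 4⁻¹ ≡ 5 (mod 19), so λ ≡ 3.
  x = λ² - 18 - 3 = 9 - 21 ≡ 7; y = λ·(18 - 7) - 16 ≡ 17. → (7, 17)
10G: (7, 17) + (3, 9). λ = (9 - 17)/(3 - 7) ≡ 11/15 mod 19. 15⁻¹ ≡ 14 (mod 19), so λ ≡ 2.
  x = λ² - 7 - 3 = 4 - 10 ≡ 13; y = λ·(7 - 13) - 17 ≡ 9. → (13, 9)
11G: (13, 9) + (3, 9). λ = (9 - 9)/(3 - 13) ≡ 0/9 mod 19. 9⁻¹ ≡ 17 (mod 19), so λ ≡ 0.
  x = λ² - 13 - 3 = 0 - 16 ≡ 3; y = λ·(13 - 3) - 9 ≡ 10. → (3, 10)
12G: (3, 10) + (3, 9): same x and y₁ ≡ -y₂, so the sum is ∞.

O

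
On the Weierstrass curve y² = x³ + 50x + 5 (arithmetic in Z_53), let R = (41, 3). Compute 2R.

(35, 2)

tangent at (41, 3): λ = (3·41² + 50)/(2·3) ≡ 5/6. 6⁻¹ ≡ 9 (mod 53), so λ ≡ 5·9 ≡ 45.
  x = λ² - 41 - 41 = 2025 - 82 ≡ 35; y = λ·(41 - 35) - 3 ≡ 2. → (35, 2)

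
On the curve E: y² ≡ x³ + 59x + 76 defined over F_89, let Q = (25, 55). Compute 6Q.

(24, 50)

Double-and-add on 6 = (110)₂. Start with Q = (25, 55) for the leading 1-bit.
double: tangent at (25, 55): λ = (3·25² + 59)/(2·55) ≡ 65/21. 21⁻¹ ≡ 17 (mod 89), so λ ≡ 65·17 ≡ 37.
  x = λ² - 25 - 25 = 1369 - 50 ≡ 73; y = λ·(25 - 73) - 55 ≡ 38. → (73, 38)
add Q: (73, 38) + (25, 55). λ = (55 - 38)/(25 - 73) ≡ 17/41 mod 89. 41⁻¹ ≡ 76 (mod 89), so λ ≡ 46.
  x = λ² - 73 - 25 = 2116 - 98 ≡ 60; y = λ·(73 - 60) - 38 ≡ 26. → (60, 26)
double: tangent at (60, 26): λ = (3·60² + 59)/(2·26) ≡ 1/52. 52⁻¹ ≡ 12 (mod 89), so λ ≡ 1·12 ≡ 12.
  x = λ² - 60 - 60 = 144 - 120 ≡ 24; y = λ·(60 - 24) - 26 ≡ 50. → (24, 50)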